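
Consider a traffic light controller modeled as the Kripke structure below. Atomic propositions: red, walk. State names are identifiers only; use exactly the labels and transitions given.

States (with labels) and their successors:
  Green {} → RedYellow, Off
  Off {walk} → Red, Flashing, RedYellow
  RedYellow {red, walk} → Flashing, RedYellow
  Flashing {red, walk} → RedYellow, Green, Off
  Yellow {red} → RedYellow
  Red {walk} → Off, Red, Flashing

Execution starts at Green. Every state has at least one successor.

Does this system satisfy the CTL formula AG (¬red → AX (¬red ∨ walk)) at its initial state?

Yes

States satisfying ¬red → AX (¬red ∨ walk): {Green, Off, RedYellow, Flashing, Yellow, Red}.
States satisfying AG (¬red → AX (¬red ∨ walk)): {Green, Off, RedYellow, Flashing, Yellow, Red}.
Every state reachable from Green satisfies ¬red → AX (¬red ∨ walk).
Green ∈ Sat(AG (¬red → AX (¬red ∨ walk))).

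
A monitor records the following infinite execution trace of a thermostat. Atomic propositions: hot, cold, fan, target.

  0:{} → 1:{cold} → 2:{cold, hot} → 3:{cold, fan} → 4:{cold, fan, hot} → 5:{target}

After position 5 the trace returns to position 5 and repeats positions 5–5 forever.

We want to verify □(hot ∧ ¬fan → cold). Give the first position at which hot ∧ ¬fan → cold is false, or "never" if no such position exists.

hot ∧ ¬fan → cold holds at every position 0..5, and those are all the positions the trace ever visits, so the invariant □(hot ∧ ¬fan → cold) is never violated.

never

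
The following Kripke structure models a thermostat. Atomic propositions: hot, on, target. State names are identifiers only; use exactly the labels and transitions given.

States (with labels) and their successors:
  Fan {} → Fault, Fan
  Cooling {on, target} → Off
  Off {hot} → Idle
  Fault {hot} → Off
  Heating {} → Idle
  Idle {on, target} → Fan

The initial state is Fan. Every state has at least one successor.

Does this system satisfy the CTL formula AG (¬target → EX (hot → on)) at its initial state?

Violated

States satisfying ¬target → EX (hot → on): {Fan, Cooling, Off, Heating, Idle}.
States satisfying AG (¬target → EX (hot → on)): ∅.
Fault is reachable from Fan and violates ¬target → EX (hot → on), so AG fails at Fan.
Fan ∉ Sat(AG (¬target → EX (hot → on))).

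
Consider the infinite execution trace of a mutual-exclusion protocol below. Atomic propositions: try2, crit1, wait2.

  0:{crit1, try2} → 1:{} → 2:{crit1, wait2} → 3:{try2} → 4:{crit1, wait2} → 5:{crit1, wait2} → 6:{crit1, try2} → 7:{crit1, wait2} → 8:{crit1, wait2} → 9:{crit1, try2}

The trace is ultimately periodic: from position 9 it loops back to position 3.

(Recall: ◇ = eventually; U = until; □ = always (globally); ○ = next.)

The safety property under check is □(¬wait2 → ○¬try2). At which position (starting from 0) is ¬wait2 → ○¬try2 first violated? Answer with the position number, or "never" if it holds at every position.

Check ¬wait2 → ○¬try2 at each position in order: 0 ✓, 1 ✓, 2 ✓, 3 ✓, 4 ✓, 5 ✓, 6 ✓, 7 ✓, 8 ✓.
At position 9 the labels are {crit1, try2} and the next position 3 has {try2}, so ¬wait2 → ○¬try2 is false there. This is the first violation.

9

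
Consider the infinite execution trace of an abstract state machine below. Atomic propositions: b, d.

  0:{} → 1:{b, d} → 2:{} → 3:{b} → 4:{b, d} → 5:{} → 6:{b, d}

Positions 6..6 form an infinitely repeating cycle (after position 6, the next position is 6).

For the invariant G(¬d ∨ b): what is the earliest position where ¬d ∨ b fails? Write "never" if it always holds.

never

¬d ∨ b holds at every position 0..6, and those are all the positions the trace ever visits, so the invariant G(¬d ∨ b) is never violated.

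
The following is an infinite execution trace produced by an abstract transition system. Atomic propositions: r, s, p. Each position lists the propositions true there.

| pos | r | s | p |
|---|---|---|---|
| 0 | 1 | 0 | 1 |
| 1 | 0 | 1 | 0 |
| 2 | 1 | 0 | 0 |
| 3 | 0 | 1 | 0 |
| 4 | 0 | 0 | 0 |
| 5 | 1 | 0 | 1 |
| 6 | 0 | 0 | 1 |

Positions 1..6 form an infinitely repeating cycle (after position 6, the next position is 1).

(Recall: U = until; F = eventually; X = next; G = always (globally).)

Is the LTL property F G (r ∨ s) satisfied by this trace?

G (r ∨ s) is false at every position 0..6, so it never becomes true and F G (r ∨ s) fails.

Violated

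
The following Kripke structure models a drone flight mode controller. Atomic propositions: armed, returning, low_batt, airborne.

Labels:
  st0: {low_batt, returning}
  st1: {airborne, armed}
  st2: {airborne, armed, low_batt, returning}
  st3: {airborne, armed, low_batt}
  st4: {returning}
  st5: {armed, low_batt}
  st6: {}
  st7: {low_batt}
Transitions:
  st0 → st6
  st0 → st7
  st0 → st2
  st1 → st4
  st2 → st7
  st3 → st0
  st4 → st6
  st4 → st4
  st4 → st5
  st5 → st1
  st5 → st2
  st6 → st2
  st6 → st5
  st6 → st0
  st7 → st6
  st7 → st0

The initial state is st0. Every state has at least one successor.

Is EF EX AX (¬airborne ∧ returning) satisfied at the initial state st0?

Holds

States satisfying EX AX (¬airborne ∧ returning): {st5}.
States satisfying EF EX AX (¬airborne ∧ returning): {st0, st1, st2, st3, st4, st5, st6, st7}.
Some path from st0 reaches a state where EX AX (¬airborne ∧ returning) holds.
st0 ∈ Sat(EF EX AX (¬airborne ∧ returning)).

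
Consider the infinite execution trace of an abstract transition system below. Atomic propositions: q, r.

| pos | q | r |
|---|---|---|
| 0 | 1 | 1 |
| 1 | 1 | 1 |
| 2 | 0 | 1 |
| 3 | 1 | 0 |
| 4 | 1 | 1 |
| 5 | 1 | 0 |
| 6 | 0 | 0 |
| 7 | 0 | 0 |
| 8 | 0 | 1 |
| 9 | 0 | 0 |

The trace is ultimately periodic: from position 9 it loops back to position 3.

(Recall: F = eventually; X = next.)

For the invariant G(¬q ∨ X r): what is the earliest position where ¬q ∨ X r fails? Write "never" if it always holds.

Check ¬q ∨ X r at each position in order: 0 ✓, 1 ✓, 2 ✓, 3 ✓.
At position 4 the labels are {q, r} and the next position 5 has {q}, so ¬q ∨ X r is false there. This is the first violation.

4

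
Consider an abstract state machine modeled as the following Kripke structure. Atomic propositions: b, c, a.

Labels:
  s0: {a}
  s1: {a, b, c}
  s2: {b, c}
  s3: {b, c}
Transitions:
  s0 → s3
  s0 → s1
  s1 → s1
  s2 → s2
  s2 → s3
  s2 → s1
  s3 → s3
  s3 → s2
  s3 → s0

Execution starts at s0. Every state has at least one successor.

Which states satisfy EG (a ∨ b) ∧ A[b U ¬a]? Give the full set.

{s2, s3}

States satisfying a ∨ b: {s0, s1, s2, s3}.
States satisfying EG (a ∨ b): {s0, s1, s2, s3}.
States satisfying b: {s1, s2, s3}.
States satisfying ¬a: {s2, s3}.
States satisfying A[b U ¬a]: {s2, s3}.
States satisfying EG (a ∨ b) ∧ A[b U ¬a]: {s2, s3}.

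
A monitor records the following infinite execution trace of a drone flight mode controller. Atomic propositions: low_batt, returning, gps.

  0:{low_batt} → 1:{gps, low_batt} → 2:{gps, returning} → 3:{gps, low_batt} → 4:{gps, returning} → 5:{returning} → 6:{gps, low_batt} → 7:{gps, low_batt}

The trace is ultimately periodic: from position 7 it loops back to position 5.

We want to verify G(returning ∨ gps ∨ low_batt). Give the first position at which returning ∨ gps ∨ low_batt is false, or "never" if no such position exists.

never

returning ∨ gps ∨ low_batt holds at every position 0..7, and those are all the positions the trace ever visits, so the invariant G(returning ∨ gps ∨ low_batt) is never violated.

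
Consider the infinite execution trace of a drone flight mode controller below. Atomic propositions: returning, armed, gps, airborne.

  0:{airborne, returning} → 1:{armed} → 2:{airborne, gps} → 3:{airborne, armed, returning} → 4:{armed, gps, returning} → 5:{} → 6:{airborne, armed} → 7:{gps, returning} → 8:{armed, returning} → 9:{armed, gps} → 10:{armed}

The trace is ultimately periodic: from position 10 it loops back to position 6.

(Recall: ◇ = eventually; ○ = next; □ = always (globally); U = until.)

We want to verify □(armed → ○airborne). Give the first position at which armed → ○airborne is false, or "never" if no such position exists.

Check armed → ○airborne at each position in order: 0 ✓, 1 ✓, 2 ✓.
At position 3 the labels are {airborne, armed, returning} and the next position 4 has {armed, gps, returning}, so armed → ○airborne is false there. This is the first violation.

3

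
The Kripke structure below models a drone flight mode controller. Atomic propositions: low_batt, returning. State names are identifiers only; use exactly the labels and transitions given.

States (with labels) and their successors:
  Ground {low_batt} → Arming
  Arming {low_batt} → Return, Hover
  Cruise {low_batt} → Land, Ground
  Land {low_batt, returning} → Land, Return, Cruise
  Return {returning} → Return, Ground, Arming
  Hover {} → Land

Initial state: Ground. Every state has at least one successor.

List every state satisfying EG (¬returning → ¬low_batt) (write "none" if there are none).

{Land, Return, Hover}

States satisfying ¬returning → ¬low_batt: {Land, Return, Hover}.
States satisfying EG (¬returning → ¬low_batt): {Land, Return, Hover}.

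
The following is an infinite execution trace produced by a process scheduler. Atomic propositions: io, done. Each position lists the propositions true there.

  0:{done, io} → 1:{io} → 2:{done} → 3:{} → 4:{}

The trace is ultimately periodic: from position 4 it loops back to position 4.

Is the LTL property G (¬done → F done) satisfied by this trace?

No

¬done → F done must hold at every position from 0 onward. It fails at position 3, so G (¬done → F done) is false.
Positions where ¬done holds: 1, 3, 4.
Check F done at each: 1→ok, 3→fails, 4→fails.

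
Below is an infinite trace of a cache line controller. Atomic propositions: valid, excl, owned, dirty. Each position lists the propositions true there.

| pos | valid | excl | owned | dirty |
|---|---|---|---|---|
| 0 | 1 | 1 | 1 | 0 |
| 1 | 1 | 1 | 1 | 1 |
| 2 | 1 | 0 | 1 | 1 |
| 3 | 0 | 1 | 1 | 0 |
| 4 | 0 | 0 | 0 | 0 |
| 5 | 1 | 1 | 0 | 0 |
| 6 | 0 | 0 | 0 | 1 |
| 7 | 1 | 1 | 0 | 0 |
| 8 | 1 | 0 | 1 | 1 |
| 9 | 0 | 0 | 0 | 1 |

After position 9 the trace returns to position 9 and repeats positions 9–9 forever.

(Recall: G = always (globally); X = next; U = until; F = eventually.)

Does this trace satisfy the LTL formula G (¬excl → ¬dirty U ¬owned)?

¬excl → ¬dirty U ¬owned must hold at every position from 0 onward. It fails at position 2, so G (¬excl → ¬dirty U ¬owned) is false.
Positions where ¬excl holds: 2, 4, 6, 8, 9.
Check ¬dirty U ¬owned at each: 2→fails, 4→ok, 6→ok, 8→fails, 9→ok.

Violated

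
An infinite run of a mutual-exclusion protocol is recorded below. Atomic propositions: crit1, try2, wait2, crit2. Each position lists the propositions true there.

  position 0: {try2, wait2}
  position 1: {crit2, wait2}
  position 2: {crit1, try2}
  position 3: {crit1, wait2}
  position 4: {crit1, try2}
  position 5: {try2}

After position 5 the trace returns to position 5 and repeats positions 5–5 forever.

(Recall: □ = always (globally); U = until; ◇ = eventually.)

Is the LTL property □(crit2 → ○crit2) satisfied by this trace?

Does not hold

crit2 → ○crit2 must hold at every position from 0 onward. It fails at position 1, so □(crit2 → ○crit2) is false.
Positions where crit2 holds: 1.
Check ○crit2 at each: 1→fails.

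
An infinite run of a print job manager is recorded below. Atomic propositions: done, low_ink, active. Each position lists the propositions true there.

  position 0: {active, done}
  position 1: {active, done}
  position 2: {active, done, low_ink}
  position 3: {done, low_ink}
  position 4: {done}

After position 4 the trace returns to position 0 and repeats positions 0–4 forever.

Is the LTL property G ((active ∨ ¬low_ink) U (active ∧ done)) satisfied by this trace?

(active ∨ ¬low_ink) U (active ∧ done) must hold at every position from 0 onward. It fails at position 3, so G ((active ∨ ¬low_ink) U (active ∧ done)) is false.

No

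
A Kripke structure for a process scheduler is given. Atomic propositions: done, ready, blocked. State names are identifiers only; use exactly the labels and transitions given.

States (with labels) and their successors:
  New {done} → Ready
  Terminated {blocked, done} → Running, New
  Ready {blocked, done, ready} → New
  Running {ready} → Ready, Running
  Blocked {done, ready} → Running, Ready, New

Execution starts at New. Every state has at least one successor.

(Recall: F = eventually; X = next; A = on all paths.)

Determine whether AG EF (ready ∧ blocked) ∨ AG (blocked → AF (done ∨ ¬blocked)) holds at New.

Holds

States satisfying EF (ready ∧ blocked): {New, Terminated, Ready, Running, Blocked}.
States satisfying AG EF (ready ∧ blocked): {New, Terminated, Ready, Running, Blocked}.
States satisfying blocked → AF (done ∨ ¬blocked): {New, Terminated, Ready, Running, Blocked}.
States satisfying AG (blocked → AF (done ∨ ¬blocked)): {New, Terminated, Ready, Running, Blocked}.
States satisfying AG EF (ready ∧ blocked) ∨ AG (blocked → AF (done ∨ ¬blocked)): {New, Terminated, Ready, Running, Blocked}.
New ∈ Sat(AG EF (ready ∧ blocked) ∨ AG (blocked → AF (done ∨ ¬blocked))).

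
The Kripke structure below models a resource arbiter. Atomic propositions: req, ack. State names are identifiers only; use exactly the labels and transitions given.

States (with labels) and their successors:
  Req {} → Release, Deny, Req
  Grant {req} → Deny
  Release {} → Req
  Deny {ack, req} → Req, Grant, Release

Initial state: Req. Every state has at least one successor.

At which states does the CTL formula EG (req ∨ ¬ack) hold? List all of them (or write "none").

States satisfying req ∨ ¬ack: {Req, Grant, Release, Deny}.
States satisfying EG (req ∨ ¬ack): {Req, Grant, Release, Deny}.

{Req, Grant, Release, Deny}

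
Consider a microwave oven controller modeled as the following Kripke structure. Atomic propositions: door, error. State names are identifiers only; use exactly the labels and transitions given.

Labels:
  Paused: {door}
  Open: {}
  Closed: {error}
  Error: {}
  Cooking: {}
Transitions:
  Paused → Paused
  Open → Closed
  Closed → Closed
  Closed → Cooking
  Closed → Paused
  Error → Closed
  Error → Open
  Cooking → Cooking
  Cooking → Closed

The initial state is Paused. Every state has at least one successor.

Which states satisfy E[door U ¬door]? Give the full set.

{Open, Closed, Error, Cooking}

States satisfying door: {Paused}.
States satisfying ¬door: {Open, Closed, Error, Cooking}.
States satisfying E[door U ¬door]: {Open, Closed, Error, Cooking}.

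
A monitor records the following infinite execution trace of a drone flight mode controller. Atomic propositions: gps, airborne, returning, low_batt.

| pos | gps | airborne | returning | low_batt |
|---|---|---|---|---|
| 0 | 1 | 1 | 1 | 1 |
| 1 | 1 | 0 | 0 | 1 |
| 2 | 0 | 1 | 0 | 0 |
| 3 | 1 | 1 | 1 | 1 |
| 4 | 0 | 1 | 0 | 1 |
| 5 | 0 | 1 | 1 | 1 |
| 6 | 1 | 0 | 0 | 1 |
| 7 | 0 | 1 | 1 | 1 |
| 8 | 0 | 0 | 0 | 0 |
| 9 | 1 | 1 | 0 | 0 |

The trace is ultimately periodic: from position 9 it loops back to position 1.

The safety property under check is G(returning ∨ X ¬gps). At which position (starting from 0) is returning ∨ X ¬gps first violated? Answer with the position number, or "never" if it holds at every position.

2

Check returning ∨ X ¬gps at each position in order: 0 ✓, 1 ✓.
At position 2 the labels are {airborne} and the next position 3 has {airborne, gps, low_batt, returning}, so returning ∨ X ¬gps is false there. This is the first violation.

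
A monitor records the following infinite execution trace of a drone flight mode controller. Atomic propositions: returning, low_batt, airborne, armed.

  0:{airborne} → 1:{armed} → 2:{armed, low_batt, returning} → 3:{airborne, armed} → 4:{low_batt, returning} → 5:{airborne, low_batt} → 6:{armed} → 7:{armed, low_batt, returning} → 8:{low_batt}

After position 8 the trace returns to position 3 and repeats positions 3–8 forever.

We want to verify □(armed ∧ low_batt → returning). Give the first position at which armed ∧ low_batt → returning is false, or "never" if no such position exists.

never

armed ∧ low_batt → returning holds at every position 0..8, and those are all the positions the trace ever visits, so the invariant □(armed ∧ low_batt → returning) is never violated.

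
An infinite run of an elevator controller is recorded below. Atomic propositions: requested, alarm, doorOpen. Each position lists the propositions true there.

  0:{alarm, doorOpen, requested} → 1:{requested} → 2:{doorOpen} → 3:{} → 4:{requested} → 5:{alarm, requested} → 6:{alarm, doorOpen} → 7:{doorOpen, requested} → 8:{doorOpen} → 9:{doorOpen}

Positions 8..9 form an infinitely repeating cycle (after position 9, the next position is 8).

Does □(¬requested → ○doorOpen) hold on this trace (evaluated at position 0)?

Does not hold

¬requested → ○doorOpen must hold at every position from 0 onward. It fails at position 2, so □(¬requested → ○doorOpen) is false.
Positions where ¬requested holds: 2, 3, 6, 8, 9.
Check ○doorOpen at each: 2→fails, 3→fails, 6→ok, 8→ok, 9→ok.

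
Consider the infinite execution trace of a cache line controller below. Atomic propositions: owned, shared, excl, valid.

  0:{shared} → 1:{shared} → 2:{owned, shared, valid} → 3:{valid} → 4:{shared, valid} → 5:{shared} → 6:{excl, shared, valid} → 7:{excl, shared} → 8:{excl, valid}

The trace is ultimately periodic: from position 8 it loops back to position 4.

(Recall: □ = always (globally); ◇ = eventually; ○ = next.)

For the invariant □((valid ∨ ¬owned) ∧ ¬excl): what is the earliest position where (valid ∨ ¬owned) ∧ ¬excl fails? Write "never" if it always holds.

6

Check (valid ∨ ¬owned) ∧ ¬excl at each position in order: 0 ✓, 1 ✓, 2 ✓, 3 ✓, 4 ✓, 5 ✓.
At position 6 the labels are {excl, shared, valid}, so (valid ∨ ¬owned) ∧ ¬excl is false there. This is the first violation.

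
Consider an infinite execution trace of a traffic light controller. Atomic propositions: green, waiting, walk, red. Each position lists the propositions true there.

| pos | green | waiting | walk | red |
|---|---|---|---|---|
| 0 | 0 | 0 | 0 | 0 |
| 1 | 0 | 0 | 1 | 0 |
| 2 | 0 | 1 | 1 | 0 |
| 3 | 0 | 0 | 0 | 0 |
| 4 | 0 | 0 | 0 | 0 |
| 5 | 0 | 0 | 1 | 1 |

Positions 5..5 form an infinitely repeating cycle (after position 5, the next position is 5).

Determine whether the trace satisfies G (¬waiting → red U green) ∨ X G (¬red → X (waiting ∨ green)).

No

¬waiting → red U green must hold at every position from 0 onward. It fails at position 0, so G (¬waiting → red U green) is false.
Positions where ¬waiting holds: 0, 1, 3, 4, 5.
Check red U green at each: 0→fails, 1→fails, 3→fails, 4→fails, 5→fails.
The position after 0 is 1; G (¬red → X (waiting ∨ green)) is false there.
At position 0: G (¬waiting → red U green) is false; X G (¬red → X (waiting ∨ green)) is false; so G (¬waiting → red U green) ∨ X G (¬red → X (waiting ∨ green)) is false.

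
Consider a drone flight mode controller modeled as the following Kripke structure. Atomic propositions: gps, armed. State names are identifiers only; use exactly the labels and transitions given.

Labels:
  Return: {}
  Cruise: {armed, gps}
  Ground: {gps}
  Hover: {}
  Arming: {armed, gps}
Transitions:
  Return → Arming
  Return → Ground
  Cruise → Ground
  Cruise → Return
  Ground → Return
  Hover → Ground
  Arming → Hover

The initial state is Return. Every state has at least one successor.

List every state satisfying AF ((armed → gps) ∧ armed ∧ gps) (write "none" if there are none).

States satisfying (armed → gps) ∧ armed ∧ gps: {Cruise, Arming}.
States satisfying AF ((armed → gps) ∧ armed ∧ gps): {Cruise, Arming}.

{Cruise, Arming}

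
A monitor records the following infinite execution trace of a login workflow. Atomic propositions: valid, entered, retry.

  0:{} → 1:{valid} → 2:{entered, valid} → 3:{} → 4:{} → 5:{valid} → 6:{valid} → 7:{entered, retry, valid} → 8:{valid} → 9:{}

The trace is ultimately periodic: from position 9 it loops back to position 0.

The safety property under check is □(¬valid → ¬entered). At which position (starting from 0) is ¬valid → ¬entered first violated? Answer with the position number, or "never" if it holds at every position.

¬valid → ¬entered holds at every position 0..9, and those are all the positions the trace ever visits, so the invariant □(¬valid → ¬entered) is never violated.

never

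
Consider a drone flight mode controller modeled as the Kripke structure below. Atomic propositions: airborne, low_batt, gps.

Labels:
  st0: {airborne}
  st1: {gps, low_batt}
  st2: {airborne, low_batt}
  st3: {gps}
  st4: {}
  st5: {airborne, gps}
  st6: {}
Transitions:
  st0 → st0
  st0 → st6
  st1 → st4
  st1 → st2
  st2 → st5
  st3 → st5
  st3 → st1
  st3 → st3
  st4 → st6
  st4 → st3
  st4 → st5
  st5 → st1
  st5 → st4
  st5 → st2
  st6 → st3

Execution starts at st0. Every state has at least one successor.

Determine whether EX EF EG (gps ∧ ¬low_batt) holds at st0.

Holds

States satisfying EF EG (gps ∧ ¬low_batt): {st0, st1, st2, st3, st4, st5, st6}.
States satisfying EX EF EG (gps ∧ ¬low_batt): {st0, st1, st2, st3, st4, st5, st6}.
st0 ∈ Sat(EX EF EG (gps ∧ ¬low_batt)).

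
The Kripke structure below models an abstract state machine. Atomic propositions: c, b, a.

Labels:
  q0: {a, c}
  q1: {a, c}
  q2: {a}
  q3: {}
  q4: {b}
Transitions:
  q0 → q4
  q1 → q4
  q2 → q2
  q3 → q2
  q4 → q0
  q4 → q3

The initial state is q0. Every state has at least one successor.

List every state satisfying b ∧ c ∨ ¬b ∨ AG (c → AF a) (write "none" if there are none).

{q0, q1, q2, q3, q4}

States satisfying b ∧ c: ∅.
States satisfying ¬b: {q0, q1, q2, q3}.
States satisfying b ∧ c ∨ ¬b: {q0, q1, q2, q3}.
States satisfying c → AF a: {q0, q1, q2, q3, q4}.
States satisfying AG (c → AF a): {q0, q1, q2, q3, q4}.
States satisfying b ∧ c ∨ ¬b ∨ AG (c → AF a): {q0, q1, q2, q3, q4}.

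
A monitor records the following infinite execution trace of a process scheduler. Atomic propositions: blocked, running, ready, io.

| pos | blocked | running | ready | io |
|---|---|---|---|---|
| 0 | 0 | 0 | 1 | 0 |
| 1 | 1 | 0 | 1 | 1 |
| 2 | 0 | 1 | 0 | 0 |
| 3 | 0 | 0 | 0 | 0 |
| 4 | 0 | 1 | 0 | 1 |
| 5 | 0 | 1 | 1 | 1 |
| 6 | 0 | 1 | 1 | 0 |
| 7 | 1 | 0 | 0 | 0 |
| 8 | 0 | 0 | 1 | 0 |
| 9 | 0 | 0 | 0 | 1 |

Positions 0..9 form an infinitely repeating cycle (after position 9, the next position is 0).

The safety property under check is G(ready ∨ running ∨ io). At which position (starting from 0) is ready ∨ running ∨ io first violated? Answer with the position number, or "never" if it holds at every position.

3

Check ready ∨ running ∨ io at each position in order: 0 ✓, 1 ✓, 2 ✓.
At position 3 the labels are {}, so ready ∨ running ∨ io is false there. This is the first violation.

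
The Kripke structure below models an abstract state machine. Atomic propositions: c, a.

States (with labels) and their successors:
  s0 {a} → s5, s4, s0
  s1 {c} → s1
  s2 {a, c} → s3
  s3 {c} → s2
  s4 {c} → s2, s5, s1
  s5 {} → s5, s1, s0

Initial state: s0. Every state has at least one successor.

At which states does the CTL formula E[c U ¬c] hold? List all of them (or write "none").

States satisfying c: {s1, s2, s3, s4}.
States satisfying ¬c: {s0, s5}.
States satisfying E[c U ¬c]: {s0, s4, s5}.

{s0, s4, s5}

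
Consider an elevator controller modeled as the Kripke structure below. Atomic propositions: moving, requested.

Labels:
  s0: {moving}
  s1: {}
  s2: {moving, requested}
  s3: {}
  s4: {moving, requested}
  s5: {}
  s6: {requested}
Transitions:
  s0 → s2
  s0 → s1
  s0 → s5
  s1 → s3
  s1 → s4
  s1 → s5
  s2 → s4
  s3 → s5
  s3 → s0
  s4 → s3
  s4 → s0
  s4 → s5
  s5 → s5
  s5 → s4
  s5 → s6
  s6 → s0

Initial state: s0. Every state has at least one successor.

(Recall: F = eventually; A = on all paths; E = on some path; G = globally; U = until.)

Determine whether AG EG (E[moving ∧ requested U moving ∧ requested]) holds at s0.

No

States satisfying EG (E[moving ∧ requested U moving ∧ requested]): ∅.
States satisfying AG EG (E[moving ∧ requested U moving ∧ requested]): ∅.
s0 is reachable from s0 and violates EG (E[moving ∧ requested U moving ∧ requested]), so AG fails at s0.
s0 ∉ Sat(AG EG (E[moving ∧ requested U moving ∧ requested])).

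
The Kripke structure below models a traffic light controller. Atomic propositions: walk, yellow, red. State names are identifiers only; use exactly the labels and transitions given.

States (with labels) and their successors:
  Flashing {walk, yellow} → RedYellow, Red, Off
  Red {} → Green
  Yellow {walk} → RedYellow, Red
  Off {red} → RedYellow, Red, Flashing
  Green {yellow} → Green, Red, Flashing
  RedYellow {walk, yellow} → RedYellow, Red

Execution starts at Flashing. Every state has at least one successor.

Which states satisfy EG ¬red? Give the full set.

States satisfying ¬red: {Flashing, Red, Yellow, Green, RedYellow}.
States satisfying EG ¬red: {Flashing, Red, Yellow, Green, RedYellow}.

{Flashing, Red, Yellow, Green, RedYellow}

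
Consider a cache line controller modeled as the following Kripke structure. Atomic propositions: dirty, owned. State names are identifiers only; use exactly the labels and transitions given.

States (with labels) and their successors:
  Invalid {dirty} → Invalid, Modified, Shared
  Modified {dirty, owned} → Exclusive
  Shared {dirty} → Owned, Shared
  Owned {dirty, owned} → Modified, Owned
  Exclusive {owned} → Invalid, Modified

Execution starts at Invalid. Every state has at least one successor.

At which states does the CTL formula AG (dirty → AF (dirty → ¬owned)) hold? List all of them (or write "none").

States satisfying dirty → AF (dirty → ¬owned): {Invalid, Modified, Shared, Exclusive}.
States satisfying AG (dirty → AF (dirty → ¬owned)): ∅.

none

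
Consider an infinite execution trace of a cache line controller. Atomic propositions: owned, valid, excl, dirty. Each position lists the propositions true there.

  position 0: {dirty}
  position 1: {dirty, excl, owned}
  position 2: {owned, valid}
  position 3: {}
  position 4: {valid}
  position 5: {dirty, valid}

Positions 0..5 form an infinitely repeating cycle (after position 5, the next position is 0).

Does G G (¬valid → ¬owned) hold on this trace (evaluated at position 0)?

G (¬valid → ¬owned) must hold at every position from 0 onward. It fails at position 0, so G G (¬valid → ¬owned) is false.

Does not hold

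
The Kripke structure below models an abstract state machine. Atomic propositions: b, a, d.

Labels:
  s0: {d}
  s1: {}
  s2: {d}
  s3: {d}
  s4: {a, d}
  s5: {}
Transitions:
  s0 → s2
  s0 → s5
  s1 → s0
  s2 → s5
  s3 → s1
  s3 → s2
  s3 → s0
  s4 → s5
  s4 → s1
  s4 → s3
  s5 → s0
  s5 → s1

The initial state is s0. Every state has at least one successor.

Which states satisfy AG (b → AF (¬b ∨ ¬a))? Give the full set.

{s0, s1, s2, s3, s4, s5}

States satisfying b → AF (¬b ∨ ¬a): {s0, s1, s2, s3, s4, s5}.
States satisfying AG (b → AF (¬b ∨ ¬a)): {s0, s1, s2, s3, s4, s5}.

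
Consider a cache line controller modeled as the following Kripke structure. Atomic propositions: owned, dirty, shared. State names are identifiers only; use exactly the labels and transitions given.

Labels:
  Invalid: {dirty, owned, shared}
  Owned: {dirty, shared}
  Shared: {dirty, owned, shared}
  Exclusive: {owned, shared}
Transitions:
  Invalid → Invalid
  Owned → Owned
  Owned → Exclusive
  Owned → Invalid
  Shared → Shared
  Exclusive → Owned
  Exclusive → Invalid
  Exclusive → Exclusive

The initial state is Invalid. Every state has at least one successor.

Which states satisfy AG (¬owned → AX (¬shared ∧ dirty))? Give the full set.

{Invalid, Shared}

States satisfying ¬owned → AX (¬shared ∧ dirty): {Invalid, Shared, Exclusive}.
States satisfying AG (¬owned → AX (¬shared ∧ dirty)): {Invalid, Shared}.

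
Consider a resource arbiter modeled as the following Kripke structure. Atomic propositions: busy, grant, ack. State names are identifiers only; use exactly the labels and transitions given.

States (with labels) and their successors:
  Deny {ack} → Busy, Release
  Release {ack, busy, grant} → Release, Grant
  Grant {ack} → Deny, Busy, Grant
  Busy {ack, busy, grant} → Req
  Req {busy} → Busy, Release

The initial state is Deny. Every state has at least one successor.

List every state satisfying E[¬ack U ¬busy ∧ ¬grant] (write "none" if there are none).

{Deny, Grant}

States satisfying ¬ack: {Req}.
States satisfying ¬busy ∧ ¬grant: {Deny, Grant}.
States satisfying E[¬ack U ¬busy ∧ ¬grant]: {Deny, Grant}.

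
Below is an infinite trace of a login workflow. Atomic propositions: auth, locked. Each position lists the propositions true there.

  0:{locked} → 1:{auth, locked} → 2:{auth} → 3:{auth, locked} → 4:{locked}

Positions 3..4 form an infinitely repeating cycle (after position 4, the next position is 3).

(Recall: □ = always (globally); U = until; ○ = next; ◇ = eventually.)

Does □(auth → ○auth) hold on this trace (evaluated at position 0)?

No

auth → ○auth must hold at every position from 0 onward. It fails at position 3, so □(auth → ○auth) is false.
Positions where auth holds: 1, 2, 3.
Check ○auth at each: 1→ok, 2→ok, 3→fails.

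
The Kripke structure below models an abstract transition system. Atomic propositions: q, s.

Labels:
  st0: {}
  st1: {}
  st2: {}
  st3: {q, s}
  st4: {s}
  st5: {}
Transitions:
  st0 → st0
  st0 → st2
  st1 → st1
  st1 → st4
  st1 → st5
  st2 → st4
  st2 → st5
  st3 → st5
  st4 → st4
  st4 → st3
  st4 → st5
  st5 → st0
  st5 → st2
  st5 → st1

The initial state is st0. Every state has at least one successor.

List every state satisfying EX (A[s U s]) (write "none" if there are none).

{st1, st2, st4}

States satisfying A[s U s]: {st3, st4}.
States satisfying EX (A[s U s]): {st1, st2, st4}.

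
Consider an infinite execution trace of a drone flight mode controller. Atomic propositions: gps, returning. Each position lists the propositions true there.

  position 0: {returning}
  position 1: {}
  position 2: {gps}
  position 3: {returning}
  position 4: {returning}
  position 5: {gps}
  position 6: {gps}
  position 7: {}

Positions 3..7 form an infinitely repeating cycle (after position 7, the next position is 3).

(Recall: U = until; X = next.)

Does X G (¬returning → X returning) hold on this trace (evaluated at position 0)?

The position after 0 is 1; G (¬returning → X returning) is false there.

Does not hold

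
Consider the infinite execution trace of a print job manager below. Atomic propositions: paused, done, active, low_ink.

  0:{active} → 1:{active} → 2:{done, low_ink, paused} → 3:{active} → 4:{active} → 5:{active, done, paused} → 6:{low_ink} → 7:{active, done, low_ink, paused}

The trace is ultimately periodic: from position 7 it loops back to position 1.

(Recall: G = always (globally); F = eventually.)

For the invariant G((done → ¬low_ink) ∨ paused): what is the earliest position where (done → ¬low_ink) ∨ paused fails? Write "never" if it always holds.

never

(done → ¬low_ink) ∨ paused holds at every position 0..7, and those are all the positions the trace ever visits, so the invariant G((done → ¬low_ink) ∨ paused) is never violated.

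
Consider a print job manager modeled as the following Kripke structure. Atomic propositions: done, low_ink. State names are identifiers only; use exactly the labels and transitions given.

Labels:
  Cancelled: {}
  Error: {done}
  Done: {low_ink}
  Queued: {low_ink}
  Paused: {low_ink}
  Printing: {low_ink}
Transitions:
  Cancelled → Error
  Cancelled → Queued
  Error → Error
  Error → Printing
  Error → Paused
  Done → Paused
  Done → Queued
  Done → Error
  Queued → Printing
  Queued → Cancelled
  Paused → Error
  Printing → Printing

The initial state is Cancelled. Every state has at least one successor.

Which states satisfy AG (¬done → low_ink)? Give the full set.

{Error, Paused, Printing}

States satisfying ¬done → low_ink: {Error, Done, Queued, Paused, Printing}.
States satisfying AG (¬done → low_ink): {Error, Paused, Printing}.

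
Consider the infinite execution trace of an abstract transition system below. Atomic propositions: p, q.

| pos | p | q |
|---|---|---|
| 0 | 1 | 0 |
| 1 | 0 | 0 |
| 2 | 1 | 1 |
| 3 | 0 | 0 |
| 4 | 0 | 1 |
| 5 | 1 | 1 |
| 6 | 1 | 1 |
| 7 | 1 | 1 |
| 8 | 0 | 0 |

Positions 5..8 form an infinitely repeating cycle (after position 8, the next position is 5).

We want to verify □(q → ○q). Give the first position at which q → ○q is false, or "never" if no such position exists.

Check q → ○q at each position in order: 0 ✓, 1 ✓.
At position 2 the labels are {p, q} and the next position 3 has {}, so q → ○q is false there. This is the first violation.

2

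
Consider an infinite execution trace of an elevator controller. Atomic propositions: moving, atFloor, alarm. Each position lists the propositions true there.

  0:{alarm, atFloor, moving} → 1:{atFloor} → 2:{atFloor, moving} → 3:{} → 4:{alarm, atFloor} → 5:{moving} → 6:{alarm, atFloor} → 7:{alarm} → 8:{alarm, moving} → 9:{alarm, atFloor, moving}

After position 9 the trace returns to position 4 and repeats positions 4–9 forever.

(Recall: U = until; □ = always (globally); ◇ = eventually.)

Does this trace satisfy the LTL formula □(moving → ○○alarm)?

moving → ○○alarm must hold at every position from 0 onward. It fails at position 0, so □(moving → ○○alarm) is false.
Positions where moving holds: 0, 2, 5, 8, 9.
Check ○○alarm at each: 0→fails, 2→ok, 5→ok, 8→ok, 9→fails.

No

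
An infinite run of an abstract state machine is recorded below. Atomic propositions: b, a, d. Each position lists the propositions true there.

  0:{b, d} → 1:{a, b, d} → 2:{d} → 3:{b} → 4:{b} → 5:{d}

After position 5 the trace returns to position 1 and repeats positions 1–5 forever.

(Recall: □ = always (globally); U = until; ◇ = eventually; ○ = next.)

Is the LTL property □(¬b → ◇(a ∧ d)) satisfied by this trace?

Satisfied

¬b → ◇(a ∧ d) holds at every position 0..5, and those are all positions ever visited, so □(¬b → ◇(a ∧ d)) holds.
Positions where ¬b holds: 2, 5.
Check ◇(a ∧ d) at each: 2→ok, 5→ok.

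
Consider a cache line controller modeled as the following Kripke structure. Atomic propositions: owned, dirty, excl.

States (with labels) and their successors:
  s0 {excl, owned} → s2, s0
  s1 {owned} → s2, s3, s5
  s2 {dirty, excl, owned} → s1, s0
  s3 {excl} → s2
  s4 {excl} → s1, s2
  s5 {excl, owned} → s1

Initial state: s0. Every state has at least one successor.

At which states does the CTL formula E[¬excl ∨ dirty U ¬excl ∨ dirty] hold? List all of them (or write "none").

{s1, s2}

States satisfying ¬excl ∨ dirty: {s1, s2}.
States satisfying E[¬excl ∨ dirty U ¬excl ∨ dirty]: {s1, s2}.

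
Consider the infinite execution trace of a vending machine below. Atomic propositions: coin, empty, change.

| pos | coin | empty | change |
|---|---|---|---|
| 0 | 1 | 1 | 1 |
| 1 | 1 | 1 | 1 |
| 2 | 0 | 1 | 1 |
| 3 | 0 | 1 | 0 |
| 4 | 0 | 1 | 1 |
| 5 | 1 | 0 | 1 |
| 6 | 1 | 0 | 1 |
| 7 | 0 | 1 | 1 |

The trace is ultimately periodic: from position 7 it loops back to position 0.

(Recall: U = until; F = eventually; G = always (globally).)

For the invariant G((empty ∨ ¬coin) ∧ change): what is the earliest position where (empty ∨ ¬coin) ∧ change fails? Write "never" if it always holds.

3

Check (empty ∨ ¬coin) ∧ change at each position in order: 0 ✓, 1 ✓, 2 ✓.
At position 3 the labels are {empty}, so (empty ∨ ¬coin) ∧ change is false there. This is the first violation.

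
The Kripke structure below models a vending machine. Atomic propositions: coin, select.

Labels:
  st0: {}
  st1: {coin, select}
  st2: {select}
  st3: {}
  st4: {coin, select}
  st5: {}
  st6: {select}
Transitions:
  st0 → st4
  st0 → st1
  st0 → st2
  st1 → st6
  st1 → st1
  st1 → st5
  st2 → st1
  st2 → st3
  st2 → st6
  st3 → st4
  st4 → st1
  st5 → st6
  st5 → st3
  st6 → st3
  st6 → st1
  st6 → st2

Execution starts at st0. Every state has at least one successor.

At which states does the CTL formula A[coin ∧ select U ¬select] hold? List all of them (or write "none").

States satisfying coin ∧ select: {st1, st4}.
States satisfying ¬select: {st0, st3, st5}.
States satisfying A[coin ∧ select U ¬select]: {st0, st3, st5}.

{st0, st3, st5}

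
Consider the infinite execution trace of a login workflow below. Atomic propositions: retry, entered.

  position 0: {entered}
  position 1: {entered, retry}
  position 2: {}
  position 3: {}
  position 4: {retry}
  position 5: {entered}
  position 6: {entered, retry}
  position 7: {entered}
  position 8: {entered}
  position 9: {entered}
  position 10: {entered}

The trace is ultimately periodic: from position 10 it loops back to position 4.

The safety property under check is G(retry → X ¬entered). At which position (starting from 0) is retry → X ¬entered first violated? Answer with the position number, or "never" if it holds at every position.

Check retry → X ¬entered at each position in order: 0 ✓, 1 ✓, 2 ✓, 3 ✓.
At position 4 the labels are {retry} and the next position 5 has {entered}, so retry → X ¬entered is false there. This is the first violation.

4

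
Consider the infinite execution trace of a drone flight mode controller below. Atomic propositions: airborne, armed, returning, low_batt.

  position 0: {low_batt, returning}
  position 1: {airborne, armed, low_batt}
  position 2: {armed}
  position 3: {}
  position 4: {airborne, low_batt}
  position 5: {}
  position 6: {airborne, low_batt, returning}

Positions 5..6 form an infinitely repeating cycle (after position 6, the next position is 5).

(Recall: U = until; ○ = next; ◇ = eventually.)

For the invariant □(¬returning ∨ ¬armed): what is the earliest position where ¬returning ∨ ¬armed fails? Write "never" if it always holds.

never

¬returning ∨ ¬armed holds at every position 0..6, and those are all the positions the trace ever visits, so the invariant □(¬returning ∨ ¬armed) is never violated.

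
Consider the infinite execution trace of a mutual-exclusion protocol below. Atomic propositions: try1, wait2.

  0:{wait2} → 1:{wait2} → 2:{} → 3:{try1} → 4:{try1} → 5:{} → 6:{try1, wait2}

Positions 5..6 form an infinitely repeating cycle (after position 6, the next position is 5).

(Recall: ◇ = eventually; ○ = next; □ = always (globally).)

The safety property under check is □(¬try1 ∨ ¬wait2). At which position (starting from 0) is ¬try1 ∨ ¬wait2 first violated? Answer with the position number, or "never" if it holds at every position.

Check ¬try1 ∨ ¬wait2 at each position in order: 0 ✓, 1 ✓, 2 ✓, 3 ✓, 4 ✓, 5 ✓.
At position 6 the labels are {try1, wait2}, so ¬try1 ∨ ¬wait2 is false there. This is the first violation.

6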